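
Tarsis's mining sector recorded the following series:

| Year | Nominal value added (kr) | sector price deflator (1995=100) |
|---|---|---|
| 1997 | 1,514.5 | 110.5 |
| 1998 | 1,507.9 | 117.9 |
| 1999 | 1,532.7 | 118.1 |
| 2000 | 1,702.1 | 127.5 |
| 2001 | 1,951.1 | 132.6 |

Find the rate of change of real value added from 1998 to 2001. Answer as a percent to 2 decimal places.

15.05%

Real value added 1998 = 1507.9/1.179 = 1278.97.
Real value added 2001 = 1951.1/1.326 = 1471.42.
Change = 1471.42/1278.97 − 1 = 0.1505.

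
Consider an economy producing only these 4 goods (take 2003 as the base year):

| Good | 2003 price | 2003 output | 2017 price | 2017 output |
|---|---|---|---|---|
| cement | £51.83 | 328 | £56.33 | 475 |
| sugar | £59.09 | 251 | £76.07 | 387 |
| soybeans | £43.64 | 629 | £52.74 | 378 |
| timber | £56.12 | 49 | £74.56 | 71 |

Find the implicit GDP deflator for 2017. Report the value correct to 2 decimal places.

Nominal GDP 2017 = 56.33·475 + 76.07·387 + 52.74·378 + 74.56·71 = 81425.32.
Real GDP 2017 (at 2003 prices) = 51.83·475 + 59.09·387 + 43.64·378 + 56.12·71 = 67967.52.
Deflator = Nominal/Real × 100 = 81425.32/67967.52 × 100 = 119.800.

119.80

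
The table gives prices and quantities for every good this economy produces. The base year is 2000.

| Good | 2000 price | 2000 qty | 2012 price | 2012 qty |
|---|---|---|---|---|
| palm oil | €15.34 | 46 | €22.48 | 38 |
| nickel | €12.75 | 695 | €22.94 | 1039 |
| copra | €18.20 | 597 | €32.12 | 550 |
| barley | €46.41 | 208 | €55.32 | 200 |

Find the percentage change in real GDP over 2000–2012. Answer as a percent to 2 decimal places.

Real GDP 2000 = Nominal GDP 2000 = 15.34·46 + 12.75·695 + 18.20·597 + 46.41·208 = 30085.57.
Real GDP 2012 (at 2000 prices) = 15.34·38 + 12.75·1039 + 18.20·550 + 46.41·200 = 33122.17.
Real growth = 33122.17/30085.57 − 1 = 0.1009.

10.09%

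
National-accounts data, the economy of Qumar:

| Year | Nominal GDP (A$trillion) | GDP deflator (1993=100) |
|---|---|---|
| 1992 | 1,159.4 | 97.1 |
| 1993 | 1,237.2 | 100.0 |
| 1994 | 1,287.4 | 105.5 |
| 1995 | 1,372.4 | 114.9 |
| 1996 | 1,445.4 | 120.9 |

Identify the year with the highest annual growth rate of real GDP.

1993: real = 1237.2/1.000 = 1237.20; growth vs 1992 (1194.03) = 3.62%.
1994: real = 1287.4/1.055 = 1220.28; growth vs 1993 (1237.20) = -1.37%.
1995: real = 1372.4/1.149 = 1194.43; growth vs 1994 (1220.28) = -2.12%.
1996: real = 1445.4/1.209 = 1195.53; growth vs 1995 (1194.43) = 0.09%.

1993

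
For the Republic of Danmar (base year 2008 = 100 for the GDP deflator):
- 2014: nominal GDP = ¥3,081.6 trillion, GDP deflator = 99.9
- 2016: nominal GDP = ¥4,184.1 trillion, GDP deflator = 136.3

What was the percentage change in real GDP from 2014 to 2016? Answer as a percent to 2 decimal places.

-0.48%

Real GDP 2014 = 3081.6 / 0.999 = 3084.68.
Real GDP 2016 = 4184.1 / 1.363 = 3069.77.
Real growth = 3069.77 / 3084.68 − 1 = -0.0048.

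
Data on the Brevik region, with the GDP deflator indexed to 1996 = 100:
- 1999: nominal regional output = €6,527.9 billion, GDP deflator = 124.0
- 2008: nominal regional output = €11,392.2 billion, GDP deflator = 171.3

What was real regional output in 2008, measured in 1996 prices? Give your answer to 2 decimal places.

Real regional output = Nominal / (GDP deflator/100) = 11392.2 / 1.713 = 6650.44.

€6,650.44 billion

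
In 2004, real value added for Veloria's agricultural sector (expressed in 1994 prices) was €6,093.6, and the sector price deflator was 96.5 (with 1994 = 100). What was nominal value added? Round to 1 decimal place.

€5,880.3

Nominal value added = Real × (sector price deflator/100) = 6093.6 × 0.965 = 5880.32.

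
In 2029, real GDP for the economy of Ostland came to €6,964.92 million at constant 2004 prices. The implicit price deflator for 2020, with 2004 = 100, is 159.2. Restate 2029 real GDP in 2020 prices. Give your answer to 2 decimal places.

€11,088.15 million

Real GDP in 2020 prices = Real GDP in 2004 prices × (P_2020/P_2004) = 6964.92 × 1.592 = 11088.15.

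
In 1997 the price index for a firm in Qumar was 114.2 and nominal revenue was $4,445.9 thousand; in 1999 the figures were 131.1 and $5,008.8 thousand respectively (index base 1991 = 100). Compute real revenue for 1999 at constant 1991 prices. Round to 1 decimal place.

$3,820.6 thousand

Real revenue = Nominal / (price index/100) = 5008.8 / 1.311 = 3820.59.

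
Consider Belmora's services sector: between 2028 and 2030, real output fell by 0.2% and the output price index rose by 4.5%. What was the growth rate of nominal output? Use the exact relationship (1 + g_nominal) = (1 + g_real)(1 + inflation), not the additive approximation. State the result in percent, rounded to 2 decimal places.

(1 + g_nom) = (1 + g_real)(1 + π) = 0.9980 × 1.0450 = 1.04291.

4.29%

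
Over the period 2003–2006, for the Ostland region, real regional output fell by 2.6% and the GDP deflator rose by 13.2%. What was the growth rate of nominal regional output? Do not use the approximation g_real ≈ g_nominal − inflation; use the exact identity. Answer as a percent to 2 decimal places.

10.26%

(1 + g_nom) = (1 + g_real)(1 + π) = 0.9740 × 1.1320 = 1.10257.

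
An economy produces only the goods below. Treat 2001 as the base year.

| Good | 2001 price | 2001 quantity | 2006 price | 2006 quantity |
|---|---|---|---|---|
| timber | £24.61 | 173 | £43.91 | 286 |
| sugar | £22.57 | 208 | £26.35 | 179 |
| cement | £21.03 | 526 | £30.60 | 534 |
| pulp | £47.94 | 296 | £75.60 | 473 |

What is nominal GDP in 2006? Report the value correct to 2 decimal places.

Nominal GDP 2006 = Σ (p_2006 × q_2006) = 43.91·286 + 26.35·179 + 30.60·534 + 75.60·473 = 69374.11.

£69374.11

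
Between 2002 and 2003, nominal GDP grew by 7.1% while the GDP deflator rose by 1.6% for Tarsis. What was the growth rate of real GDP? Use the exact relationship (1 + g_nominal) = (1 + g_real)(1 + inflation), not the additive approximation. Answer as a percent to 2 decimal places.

5.41%

(1 + g_nom) = (1 + g_real)(1 + π), so g_real = 1.0710 / 1.0160 − 1 = 0.05413.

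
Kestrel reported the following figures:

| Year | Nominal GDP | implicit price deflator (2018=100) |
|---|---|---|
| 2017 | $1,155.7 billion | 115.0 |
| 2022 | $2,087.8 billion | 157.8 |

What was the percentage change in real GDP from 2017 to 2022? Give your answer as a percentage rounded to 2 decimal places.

31.65%

Real GDP 2017 = 1155.7 / 1.150 = 1004.96.
Real GDP 2022 = 2087.8 / 1.578 = 1323.07.
Real growth = 1323.07 / 1004.96 − 1 = 0.3165.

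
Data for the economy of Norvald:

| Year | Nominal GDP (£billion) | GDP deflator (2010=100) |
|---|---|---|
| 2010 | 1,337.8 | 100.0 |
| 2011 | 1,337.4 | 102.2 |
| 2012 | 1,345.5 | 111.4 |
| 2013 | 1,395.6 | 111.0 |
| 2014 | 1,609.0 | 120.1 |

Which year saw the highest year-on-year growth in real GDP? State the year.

2014

2011: real = 1337.4/1.022 = 1308.61; growth vs 2010 (1337.80) = -2.18%.
2012: real = 1345.5/1.114 = 1207.81; growth vs 2011 (1308.61) = -7.70%.
2013: real = 1395.6/1.110 = 1257.30; growth vs 2012 (1207.81) = 4.10%.
2014: real = 1609.0/1.201 = 1339.72; growth vs 2013 (1257.30) = 6.56%.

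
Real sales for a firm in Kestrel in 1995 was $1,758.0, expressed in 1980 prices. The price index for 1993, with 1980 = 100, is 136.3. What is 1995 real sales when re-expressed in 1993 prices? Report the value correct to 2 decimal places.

$2,396.15

Real sales in 1993 prices = Real sales in 1980 prices × (P_1993/P_1980) = 1758.0 × 1.363 = 2396.15.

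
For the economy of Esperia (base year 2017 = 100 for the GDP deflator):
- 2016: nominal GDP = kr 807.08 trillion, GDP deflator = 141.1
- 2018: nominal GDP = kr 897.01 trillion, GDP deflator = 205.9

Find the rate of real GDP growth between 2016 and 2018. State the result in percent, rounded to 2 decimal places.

-23.84%

Real GDP 2016 = 807.08 / 1.411 = 571.99.
Real GDP 2018 = 897.01 / 2.059 = 435.65.
Real growth = 435.65 / 571.99 − 1 = -0.2384.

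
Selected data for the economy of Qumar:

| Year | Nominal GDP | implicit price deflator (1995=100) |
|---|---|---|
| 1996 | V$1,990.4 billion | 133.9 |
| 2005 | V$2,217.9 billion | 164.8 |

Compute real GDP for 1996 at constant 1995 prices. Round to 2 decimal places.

V$1,486.48 billion

Real GDP = Nominal / (implicit price deflator/100) = 1990.4 / 1.339 = 1486.48.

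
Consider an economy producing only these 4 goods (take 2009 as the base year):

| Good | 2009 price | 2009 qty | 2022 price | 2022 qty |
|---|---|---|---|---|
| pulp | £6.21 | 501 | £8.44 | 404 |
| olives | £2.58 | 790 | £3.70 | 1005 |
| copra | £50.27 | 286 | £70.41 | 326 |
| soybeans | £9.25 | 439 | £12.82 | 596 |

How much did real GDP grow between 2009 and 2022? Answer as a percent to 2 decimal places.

14.48%

Real GDP 2009 = Nominal GDP 2009 = 6.21·501 + 2.58·790 + 50.27·286 + 9.25·439 = 23587.38.
Real GDP 2022 (at 2009 prices) = 6.21·404 + 2.58·1005 + 50.27·326 + 9.25·596 = 27002.76.
Real growth = 27002.76/23587.38 − 1 = 0.1448.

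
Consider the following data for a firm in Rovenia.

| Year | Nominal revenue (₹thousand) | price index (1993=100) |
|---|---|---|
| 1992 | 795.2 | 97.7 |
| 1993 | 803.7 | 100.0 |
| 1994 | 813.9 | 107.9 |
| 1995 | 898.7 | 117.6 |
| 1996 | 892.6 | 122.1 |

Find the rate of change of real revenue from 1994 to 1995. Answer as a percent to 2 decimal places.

Real revenue 1994 = 813.9/1.079 = 754.31.
Real revenue 1995 = 898.7/1.176 = 764.20.
Change = 764.20/754.31 − 1 = 0.0131.

1.31%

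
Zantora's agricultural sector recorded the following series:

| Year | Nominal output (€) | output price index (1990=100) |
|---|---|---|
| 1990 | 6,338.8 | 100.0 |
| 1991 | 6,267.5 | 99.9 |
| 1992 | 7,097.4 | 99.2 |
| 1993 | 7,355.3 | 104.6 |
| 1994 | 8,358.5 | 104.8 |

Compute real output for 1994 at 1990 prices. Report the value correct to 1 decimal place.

Real output 1994 = 8358.5 / 1.048 = 7975.67.

€7,975.7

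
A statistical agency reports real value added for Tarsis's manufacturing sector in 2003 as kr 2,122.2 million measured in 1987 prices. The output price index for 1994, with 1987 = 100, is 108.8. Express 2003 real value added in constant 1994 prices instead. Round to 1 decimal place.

kr 2,309.0 million

Real value added in 1994 prices = Real value added in 1987 prices × (P_1994/P_1987) = 2122.2 × 1.088 = 2308.95.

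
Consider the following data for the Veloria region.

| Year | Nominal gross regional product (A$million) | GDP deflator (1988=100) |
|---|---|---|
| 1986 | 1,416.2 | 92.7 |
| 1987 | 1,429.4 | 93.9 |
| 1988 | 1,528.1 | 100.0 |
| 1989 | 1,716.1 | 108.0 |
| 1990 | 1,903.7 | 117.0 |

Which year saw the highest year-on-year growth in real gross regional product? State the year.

1989

1987: real = 1429.4/0.939 = 1522.26; growth vs 1986 (1527.72) = -0.36%.
1988: real = 1528.1/1.000 = 1528.10; growth vs 1987 (1522.26) = 0.38%.
1989: real = 1716.1/1.080 = 1588.98; growth vs 1988 (1528.10) = 3.98%.
1990: real = 1903.7/1.170 = 1627.09; growth vs 1989 (1588.98) = 2.40%.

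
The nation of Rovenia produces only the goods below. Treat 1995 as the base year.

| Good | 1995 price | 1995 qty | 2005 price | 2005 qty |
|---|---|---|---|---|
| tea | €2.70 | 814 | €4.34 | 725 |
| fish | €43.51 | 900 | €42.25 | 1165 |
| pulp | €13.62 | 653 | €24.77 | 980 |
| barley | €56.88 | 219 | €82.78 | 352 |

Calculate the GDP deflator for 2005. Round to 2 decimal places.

Nominal GDP 2005 = 4.34·725 + 42.25·1165 + 24.77·980 + 82.78·352 = 105780.91.
Real GDP 2005 (at 1995 prices) = 2.70·725 + 43.51·1165 + 13.62·980 + 56.88·352 = 86016.01.
Deflator = Nominal/Real × 100 = 105780.91/86016.01 × 100 = 122.978.

122.98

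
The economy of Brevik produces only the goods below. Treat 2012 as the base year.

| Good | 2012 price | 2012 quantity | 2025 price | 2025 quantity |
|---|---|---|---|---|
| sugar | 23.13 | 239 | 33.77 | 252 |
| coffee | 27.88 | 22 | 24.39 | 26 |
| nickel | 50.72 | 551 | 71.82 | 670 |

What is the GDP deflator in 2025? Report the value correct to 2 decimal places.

141.27

Nominal GDP 2025 = 33.77·252 + 24.39·26 + 71.82·670 = 57263.58.
Real GDP 2025 (at 2012 prices) = 23.13·252 + 27.88·26 + 50.72·670 = 40536.04.
Deflator = Nominal/Real × 100 = 57263.58/40536.04 × 100 = 141.266.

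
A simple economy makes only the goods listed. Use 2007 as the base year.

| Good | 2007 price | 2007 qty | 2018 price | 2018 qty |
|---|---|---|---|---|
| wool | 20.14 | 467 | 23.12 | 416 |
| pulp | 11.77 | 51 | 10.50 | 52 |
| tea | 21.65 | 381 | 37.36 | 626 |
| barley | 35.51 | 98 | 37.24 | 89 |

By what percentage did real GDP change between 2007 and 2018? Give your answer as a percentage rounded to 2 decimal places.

18.26%

Real GDP 2007 = Nominal GDP 2007 = 20.14·467 + 11.77·51 + 21.65·381 + 35.51·98 = 21734.28.
Real GDP 2018 (at 2007 prices) = 20.14·416 + 11.77·52 + 21.65·626 + 35.51·89 = 25703.57.
Real growth = 25703.57/21734.28 − 1 = 0.1826.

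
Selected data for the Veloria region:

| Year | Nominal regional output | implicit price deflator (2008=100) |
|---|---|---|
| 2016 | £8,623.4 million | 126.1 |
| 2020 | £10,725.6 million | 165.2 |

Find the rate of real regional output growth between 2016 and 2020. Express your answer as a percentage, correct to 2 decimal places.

-5.06%

Real regional output 2016 = 8623.4 / 1.261 = 6838.54.
Real regional output 2020 = 10725.6 / 1.652 = 6492.49.
Real growth = 6492.49 / 6838.54 − 1 = -0.0506.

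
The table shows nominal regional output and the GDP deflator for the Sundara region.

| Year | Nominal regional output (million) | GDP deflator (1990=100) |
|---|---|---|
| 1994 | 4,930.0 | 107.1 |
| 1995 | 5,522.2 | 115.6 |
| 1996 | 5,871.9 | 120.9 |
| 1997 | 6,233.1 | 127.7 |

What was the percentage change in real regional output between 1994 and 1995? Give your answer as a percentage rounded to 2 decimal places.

3.78%

Real regional output 1994 = 4930.0/1.071 = 4603.17.
Real regional output 1995 = 5522.2/1.156 = 4776.99.
Change = 4776.99/4603.17 − 1 = 0.0378.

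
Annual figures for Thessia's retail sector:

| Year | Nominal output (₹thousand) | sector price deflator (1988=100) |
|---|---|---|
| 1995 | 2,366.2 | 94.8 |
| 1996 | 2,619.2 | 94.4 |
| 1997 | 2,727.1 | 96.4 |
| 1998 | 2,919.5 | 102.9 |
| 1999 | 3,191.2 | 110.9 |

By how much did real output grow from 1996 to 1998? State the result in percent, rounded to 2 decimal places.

2.26%

Real output 1996 = 2619.2/0.944 = 2774.58.
Real output 1998 = 2919.5/1.029 = 2837.22.
Change = 2837.22/2774.58 − 1 = 0.0226.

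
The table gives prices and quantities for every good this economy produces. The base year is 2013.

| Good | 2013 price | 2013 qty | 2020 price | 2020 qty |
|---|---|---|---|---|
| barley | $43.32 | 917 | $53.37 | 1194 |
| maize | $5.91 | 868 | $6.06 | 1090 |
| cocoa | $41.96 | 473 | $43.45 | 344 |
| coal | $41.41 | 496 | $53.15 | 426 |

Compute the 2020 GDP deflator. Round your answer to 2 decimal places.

Nominal GDP 2020 = 53.37·1194 + 6.06·1090 + 43.45·344 + 53.15·426 = 107917.88.
Real GDP 2020 (at 2013 prices) = 43.32·1194 + 5.91·1090 + 41.96·344 + 41.41·426 = 90240.88.
Deflator = Nominal/Real × 100 = 107917.88/90240.88 × 100 = 119.589.

119.59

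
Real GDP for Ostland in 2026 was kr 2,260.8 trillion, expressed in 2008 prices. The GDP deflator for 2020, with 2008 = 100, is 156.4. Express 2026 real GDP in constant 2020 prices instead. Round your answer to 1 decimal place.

kr 3,535.9 trillion

Real GDP in 2020 prices = Real GDP in 2008 prices × (P_2020/P_2008) = 2260.8 × 1.564 = 3535.89.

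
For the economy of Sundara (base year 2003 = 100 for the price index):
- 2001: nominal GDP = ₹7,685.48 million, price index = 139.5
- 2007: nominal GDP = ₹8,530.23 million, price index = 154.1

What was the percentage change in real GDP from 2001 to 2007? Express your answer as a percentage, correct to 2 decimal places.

0.48%

Real GDP 2001 = 7685.48 / 1.395 = 5509.30.
Real GDP 2007 = 8530.23 / 1.541 = 5535.52.
Real growth = 5535.52 / 5509.30 − 1 = 0.0048.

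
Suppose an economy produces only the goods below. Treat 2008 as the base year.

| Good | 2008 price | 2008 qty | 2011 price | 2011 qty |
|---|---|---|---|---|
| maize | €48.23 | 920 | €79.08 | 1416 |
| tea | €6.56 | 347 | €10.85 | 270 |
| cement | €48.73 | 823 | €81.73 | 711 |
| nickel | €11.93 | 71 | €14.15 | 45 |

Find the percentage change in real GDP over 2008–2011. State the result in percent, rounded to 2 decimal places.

20.15%

Real GDP 2008 = Nominal GDP 2008 = 48.23·920 + 6.56·347 + 48.73·823 + 11.93·71 = 87599.74.
Real GDP 2011 (at 2008 prices) = 48.23·1416 + 6.56·270 + 48.73·711 + 11.93·45 = 105248.76.
Real growth = 105248.76/87599.74 − 1 = 0.2015.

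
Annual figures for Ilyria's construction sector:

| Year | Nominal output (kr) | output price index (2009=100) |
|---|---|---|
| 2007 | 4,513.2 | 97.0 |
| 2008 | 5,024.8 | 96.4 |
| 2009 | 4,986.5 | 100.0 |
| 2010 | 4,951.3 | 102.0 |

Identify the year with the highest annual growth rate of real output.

2008: real = 5024.8/0.964 = 5212.45; growth vs 2007 (4652.78) = 12.03%.
2009: real = 4986.5/1.000 = 4986.50; growth vs 2008 (5212.45) = -4.33%.
2010: real = 4951.3/1.020 = 4854.22; growth vs 2009 (4986.50) = -2.65%.

2008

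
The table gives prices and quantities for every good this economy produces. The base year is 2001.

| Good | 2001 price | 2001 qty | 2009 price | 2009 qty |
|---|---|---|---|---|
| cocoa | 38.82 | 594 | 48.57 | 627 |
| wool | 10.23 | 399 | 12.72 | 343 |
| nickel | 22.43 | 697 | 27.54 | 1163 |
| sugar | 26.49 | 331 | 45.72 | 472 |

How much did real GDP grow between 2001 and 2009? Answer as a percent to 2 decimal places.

28.90%

Real GDP 2001 = Nominal GDP 2001 = 38.82·594 + 10.23·399 + 22.43·697 + 26.49·331 = 51542.75.
Real GDP 2009 (at 2001 prices) = 38.82·627 + 10.23·343 + 22.43·1163 + 26.49·472 = 66438.40.
Real growth = 66438.40/51542.75 − 1 = 0.2890.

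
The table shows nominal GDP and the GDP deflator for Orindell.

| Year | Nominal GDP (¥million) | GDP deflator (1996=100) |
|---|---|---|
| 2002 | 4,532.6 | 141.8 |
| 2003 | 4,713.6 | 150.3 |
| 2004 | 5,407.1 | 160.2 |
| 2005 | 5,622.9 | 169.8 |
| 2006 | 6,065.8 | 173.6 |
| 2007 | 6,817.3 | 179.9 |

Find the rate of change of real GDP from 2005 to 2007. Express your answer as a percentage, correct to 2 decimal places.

Real GDP 2005 = 5622.9/1.698 = 3311.48.
Real GDP 2007 = 6817.3/1.799 = 3789.49.
Change = 3789.49/3311.48 − 1 = 0.1443.

14.43%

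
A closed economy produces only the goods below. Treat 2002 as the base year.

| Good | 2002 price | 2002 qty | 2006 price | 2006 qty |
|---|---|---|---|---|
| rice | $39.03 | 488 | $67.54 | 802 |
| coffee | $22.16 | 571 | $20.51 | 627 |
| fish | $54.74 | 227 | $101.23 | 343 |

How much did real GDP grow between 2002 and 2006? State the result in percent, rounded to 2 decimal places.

44.98%

Real GDP 2002 = Nominal GDP 2002 = 39.03·488 + 22.16·571 + 54.74·227 = 44125.98.
Real GDP 2006 (at 2002 prices) = 39.03·802 + 22.16·627 + 54.74·343 = 63972.20.
Real growth = 63972.20/44125.98 − 1 = 0.4498.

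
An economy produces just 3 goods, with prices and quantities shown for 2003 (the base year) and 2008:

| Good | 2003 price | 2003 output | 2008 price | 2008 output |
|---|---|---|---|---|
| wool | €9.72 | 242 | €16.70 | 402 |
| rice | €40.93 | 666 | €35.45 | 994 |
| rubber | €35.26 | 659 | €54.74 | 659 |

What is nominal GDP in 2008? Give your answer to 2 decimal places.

€78024.36

Nominal GDP 2008 = Σ (p_2008 × q_2008) = 16.70·402 + 35.45·994 + 54.74·659 = 78024.36.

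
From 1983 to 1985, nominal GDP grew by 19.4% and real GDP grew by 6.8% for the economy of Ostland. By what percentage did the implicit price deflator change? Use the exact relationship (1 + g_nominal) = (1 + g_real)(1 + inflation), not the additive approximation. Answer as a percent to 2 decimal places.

(1 + g_nom) = (1 + g_real)(1 + π), so π = 1.1940 / 1.0680 − 1 = 0.11798.

11.80%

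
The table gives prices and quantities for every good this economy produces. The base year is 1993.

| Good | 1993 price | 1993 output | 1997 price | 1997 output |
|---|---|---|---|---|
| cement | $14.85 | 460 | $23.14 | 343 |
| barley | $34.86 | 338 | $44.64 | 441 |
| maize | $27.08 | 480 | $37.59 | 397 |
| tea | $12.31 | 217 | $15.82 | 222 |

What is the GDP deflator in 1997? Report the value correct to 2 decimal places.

135.66

Nominal GDP 1997 = 23.14·343 + 44.64·441 + 37.59·397 + 15.82·222 = 46058.53.
Real GDP 1997 (at 1993 prices) = 14.85·343 + 34.86·441 + 27.08·397 + 12.31·222 = 33950.39.
Deflator = Nominal/Real × 100 = 46058.53/33950.39 × 100 = 135.664.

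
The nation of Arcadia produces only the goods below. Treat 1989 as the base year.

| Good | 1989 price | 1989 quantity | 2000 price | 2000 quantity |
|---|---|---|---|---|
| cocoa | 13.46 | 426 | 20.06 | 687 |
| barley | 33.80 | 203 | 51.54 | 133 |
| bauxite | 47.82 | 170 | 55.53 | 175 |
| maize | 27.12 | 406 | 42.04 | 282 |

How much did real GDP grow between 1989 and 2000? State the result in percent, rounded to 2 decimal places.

Real GDP 1989 = Nominal GDP 1989 = 13.46·426 + 33.80·203 + 47.82·170 + 27.12·406 = 31735.48.
Real GDP 2000 (at 1989 prices) = 13.46·687 + 33.80·133 + 47.82·175 + 27.12·282 = 29758.76.
Real growth = 29758.76/31735.48 − 1 = -0.0623.

-6.23%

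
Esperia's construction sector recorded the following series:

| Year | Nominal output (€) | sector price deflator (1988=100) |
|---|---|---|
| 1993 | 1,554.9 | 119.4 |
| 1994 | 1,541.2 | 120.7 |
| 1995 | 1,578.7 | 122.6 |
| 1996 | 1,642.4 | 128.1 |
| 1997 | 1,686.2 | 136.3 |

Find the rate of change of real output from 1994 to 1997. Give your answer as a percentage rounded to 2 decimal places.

Real output 1994 = 1541.2/1.207 = 1276.88.
Real output 1997 = 1686.2/1.363 = 1237.12.
Change = 1237.12/1276.88 − 1 = -0.0311.

-3.11%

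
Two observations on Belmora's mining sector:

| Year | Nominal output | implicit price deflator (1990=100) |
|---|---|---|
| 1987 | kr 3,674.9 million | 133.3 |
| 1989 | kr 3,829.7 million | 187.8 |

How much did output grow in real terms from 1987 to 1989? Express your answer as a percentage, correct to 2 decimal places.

-26.03%

Deflate each year: 1987 → 3674.9/1.333 = 2756.86; 1989 → 3829.7/1.878 = 2039.24.
So real output changed by 2039.24/2756.86 − 1 = -0.2603, i.e. -26.03%.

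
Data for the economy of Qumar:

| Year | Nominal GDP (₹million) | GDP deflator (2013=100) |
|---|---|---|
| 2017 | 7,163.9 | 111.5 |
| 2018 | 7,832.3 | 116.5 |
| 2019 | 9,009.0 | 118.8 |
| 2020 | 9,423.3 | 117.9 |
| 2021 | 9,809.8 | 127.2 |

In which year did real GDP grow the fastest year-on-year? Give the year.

2019

2018: real = 7832.3/1.165 = 6723.00; growth vs 2017 (6425.02) = 4.64%.
2019: real = 9009.0/1.188 = 7583.33; growth vs 2018 (6723.00) = 12.80%.
2020: real = 9423.3/1.179 = 7992.62; growth vs 2019 (7583.33) = 5.40%.
2021: real = 9809.8/1.272 = 7712.11; growth vs 2020 (7992.62) = -3.51%.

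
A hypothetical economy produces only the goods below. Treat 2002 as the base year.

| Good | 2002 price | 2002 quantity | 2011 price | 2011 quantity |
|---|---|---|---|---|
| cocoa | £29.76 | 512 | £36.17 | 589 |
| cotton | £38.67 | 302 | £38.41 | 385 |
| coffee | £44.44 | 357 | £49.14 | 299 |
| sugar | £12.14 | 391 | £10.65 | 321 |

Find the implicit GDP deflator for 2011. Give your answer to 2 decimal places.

109.28

Nominal GDP 2011 = 36.17·589 + 38.41·385 + 49.14·299 + 10.65·321 = 54203.49.
Real GDP 2011 (at 2002 prices) = 29.76·589 + 38.67·385 + 44.44·299 + 12.14·321 = 49601.09.
Deflator = Nominal/Real × 100 = 54203.49/49601.09 × 100 = 109.279.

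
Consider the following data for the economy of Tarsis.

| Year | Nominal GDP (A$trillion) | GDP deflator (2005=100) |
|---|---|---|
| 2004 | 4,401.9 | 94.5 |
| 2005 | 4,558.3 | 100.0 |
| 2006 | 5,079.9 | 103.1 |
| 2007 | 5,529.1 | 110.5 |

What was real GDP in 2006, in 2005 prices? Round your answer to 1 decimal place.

Real GDP 2006 = 5079.9 / 1.031 = 4927.16.

A$4,927.2 trillion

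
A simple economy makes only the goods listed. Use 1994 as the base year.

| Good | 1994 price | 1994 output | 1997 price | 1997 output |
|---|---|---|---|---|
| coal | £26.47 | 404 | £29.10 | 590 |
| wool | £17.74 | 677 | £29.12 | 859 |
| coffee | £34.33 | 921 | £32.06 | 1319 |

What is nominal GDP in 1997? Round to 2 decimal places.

£84470.22

Nominal GDP 1997 = Σ (p_1997 × q_1997) = 29.10·590 + 29.12·859 + 32.06·1319 = 84470.22.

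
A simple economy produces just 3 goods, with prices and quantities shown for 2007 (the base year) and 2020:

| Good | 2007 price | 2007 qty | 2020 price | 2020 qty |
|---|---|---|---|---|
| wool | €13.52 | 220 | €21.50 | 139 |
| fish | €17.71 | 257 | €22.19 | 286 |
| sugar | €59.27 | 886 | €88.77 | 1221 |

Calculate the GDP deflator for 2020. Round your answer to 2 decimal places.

Nominal GDP 2020 = 21.50·139 + 22.19·286 + 88.77·1221 = 117723.01.
Real GDP 2020 (at 2007 prices) = 13.52·139 + 17.71·286 + 59.27·1221 = 79313.01.
Deflator = Nominal/Real × 100 = 117723.01/79313.01 × 100 = 148.428.

148.43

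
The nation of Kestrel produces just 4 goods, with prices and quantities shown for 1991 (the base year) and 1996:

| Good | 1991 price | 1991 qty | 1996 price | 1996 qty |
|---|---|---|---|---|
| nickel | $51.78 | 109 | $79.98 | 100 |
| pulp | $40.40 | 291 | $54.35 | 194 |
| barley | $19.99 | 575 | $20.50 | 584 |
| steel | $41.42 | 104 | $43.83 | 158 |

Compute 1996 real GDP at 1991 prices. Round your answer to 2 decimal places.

$31234.12

Real GDP 1996 = Σ (p_1991 × q_1996) = 51.78·100 + 40.40·194 + 19.99·584 + 41.42·158 = 31234.12.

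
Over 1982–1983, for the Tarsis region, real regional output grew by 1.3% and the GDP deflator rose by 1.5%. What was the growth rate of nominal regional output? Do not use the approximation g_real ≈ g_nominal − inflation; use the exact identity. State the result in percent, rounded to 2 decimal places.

(1 + g_nom) = (1 + g_real)(1 + π) = 1.0130 × 1.0150 = 1.02820.

2.82%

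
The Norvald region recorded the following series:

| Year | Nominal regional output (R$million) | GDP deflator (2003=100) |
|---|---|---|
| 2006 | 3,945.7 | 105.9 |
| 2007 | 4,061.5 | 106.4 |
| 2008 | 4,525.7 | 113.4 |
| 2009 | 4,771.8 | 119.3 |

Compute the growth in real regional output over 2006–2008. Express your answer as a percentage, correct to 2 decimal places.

Real regional output 2006 = 3945.7/1.059 = 3725.87.
Real regional output 2008 = 4525.7/1.134 = 3990.92.
Change = 3990.92/3725.87 − 1 = 0.0711.

7.11%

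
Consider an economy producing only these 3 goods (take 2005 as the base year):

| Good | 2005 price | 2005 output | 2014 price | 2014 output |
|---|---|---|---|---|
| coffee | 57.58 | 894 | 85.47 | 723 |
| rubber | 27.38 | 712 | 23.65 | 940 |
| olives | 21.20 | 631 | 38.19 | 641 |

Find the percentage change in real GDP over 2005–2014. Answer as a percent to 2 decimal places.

-4.02%

Real GDP 2005 = Nominal GDP 2005 = 57.58·894 + 27.38·712 + 21.20·631 = 84348.28.
Real GDP 2014 (at 2005 prices) = 57.58·723 + 27.38·940 + 21.20·641 = 80956.74.
Real growth = 80956.74/84348.28 − 1 = -0.0402.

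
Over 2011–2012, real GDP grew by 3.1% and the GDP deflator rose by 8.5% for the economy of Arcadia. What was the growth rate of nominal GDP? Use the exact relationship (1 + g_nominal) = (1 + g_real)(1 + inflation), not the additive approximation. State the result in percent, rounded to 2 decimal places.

(1 + g_nom) = (1 + g_real)(1 + π) = 1.0310 × 1.0850 = 1.11864.

11.86%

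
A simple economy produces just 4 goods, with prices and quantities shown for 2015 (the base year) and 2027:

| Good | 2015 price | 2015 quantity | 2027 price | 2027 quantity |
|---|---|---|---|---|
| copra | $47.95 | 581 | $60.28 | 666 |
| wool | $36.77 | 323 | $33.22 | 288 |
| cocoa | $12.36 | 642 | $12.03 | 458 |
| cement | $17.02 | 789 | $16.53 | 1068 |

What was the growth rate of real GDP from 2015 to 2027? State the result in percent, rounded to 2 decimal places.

8.61%

Real GDP 2015 = Nominal GDP 2015 = 47.95·581 + 36.77·323 + 12.36·642 + 17.02·789 = 61099.56.
Real GDP 2027 (at 2015 prices) = 47.95·666 + 36.77·288 + 12.36·458 + 17.02·1068 = 66362.70.
Real growth = 66362.70/61099.56 − 1 = 0.0861.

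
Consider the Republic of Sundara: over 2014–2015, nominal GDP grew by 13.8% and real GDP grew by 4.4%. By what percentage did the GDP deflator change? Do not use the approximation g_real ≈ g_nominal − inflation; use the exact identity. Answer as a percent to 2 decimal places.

(1 + g_nom) = (1 + g_real)(1 + π), so π = 1.1380 / 1.0440 − 1 = 0.09004.

9.00%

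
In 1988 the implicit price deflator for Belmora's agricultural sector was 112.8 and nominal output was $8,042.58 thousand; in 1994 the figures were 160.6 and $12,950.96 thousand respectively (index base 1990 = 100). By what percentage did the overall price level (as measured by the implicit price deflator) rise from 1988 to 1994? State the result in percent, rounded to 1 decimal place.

Price-level change = 160.6 / 112.8 − 1 = 0.4238.

42.4%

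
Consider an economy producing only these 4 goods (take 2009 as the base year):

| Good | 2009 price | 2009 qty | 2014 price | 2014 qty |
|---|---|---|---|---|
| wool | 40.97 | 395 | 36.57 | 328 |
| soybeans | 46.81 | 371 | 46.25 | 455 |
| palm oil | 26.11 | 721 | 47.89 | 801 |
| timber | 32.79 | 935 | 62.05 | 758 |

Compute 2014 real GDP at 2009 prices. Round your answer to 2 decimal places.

80505.64

Real GDP 2014 = Σ (p_2009 × q_2014) = 40.97·328 + 46.81·455 + 26.11·801 + 32.79·758 = 80505.64.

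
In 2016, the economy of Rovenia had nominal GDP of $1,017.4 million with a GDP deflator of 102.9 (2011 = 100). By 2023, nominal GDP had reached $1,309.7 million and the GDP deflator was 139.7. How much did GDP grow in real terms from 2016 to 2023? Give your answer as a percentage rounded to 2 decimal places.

Real GDP 2016 = 1017.4 / 1.029 = 988.73.
Real GDP 2023 = 1309.7 / 1.397 = 937.51.
Real growth = 937.51 / 988.73 − 1 = -0.0518.

-5.18%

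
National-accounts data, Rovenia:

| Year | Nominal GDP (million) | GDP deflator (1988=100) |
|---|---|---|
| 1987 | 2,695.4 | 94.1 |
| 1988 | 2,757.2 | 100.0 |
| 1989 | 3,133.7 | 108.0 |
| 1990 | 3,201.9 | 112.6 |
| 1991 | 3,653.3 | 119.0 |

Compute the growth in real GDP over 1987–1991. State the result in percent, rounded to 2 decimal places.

7.18%

Real GDP 1987 = 2695.4/0.941 = 2864.40.
Real GDP 1991 = 3653.3/1.190 = 3070.00.
Change = 3070.00/2864.40 − 1 = 0.0718.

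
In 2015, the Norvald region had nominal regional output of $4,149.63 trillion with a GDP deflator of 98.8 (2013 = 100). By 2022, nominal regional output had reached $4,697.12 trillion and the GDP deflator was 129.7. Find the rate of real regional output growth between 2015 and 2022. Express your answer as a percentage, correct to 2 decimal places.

-13.77%

Real regional output 2015 = 4149.63 / 0.988 = 4200.03.
Real regional output 2022 = 4697.12 / 1.297 = 3621.53.
Real growth = 3621.53 / 4200.03 − 1 = -0.1377.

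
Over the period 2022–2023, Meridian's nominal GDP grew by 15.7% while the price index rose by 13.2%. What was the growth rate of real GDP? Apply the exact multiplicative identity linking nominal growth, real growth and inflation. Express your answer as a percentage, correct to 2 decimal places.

(1 + g_nom) = (1 + g_real)(1 + π), so g_real = 1.1570 / 1.1320 − 1 = 0.02208.

2.21%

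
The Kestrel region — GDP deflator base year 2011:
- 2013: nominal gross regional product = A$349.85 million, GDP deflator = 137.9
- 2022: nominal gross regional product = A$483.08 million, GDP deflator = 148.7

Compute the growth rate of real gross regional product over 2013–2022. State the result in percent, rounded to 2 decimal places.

Deflate each year: 2013 → 349.85/1.379 = 253.70; 2022 → 483.08/1.487 = 324.87.
So real gross regional product changed by 324.87/253.70 − 1 = 0.2805, i.e. 28.05%.

28.05%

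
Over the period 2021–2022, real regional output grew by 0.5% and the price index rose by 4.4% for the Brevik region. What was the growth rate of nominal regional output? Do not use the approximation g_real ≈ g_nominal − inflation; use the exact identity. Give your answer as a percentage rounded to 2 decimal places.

4.92%

(1 + g_nom) = (1 + g_real)(1 + π) = 1.0050 × 1.0440 = 1.04922.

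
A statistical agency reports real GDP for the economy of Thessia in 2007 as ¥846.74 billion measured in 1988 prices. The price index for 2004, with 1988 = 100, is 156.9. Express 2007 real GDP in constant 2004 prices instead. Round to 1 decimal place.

Real GDP in 2004 prices = Real GDP in 1988 prices × (P_2004/P_1988) = 846.74 × 1.569 = 1328.54.

¥1,328.5 billion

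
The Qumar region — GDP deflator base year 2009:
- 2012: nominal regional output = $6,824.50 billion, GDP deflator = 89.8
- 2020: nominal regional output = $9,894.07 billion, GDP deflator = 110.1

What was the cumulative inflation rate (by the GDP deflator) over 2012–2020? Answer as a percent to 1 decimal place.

Price-level change = 110.1 / 89.8 − 1 = 0.2261.

22.6%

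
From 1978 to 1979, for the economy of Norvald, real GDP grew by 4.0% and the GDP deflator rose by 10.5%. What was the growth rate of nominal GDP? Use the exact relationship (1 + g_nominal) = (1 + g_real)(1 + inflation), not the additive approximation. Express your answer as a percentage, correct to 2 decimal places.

(1 + g_nom) = (1 + g_real)(1 + π) = 1.0400 × 1.1050 = 1.14920.

14.92%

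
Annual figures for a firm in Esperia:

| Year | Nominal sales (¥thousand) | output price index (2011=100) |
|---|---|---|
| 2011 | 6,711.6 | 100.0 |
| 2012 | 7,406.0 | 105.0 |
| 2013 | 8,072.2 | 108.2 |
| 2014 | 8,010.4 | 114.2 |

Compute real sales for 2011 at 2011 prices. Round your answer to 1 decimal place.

Real sales 2011 = 6711.6 / 1.000 = 6711.60.

¥6,711.6 thousand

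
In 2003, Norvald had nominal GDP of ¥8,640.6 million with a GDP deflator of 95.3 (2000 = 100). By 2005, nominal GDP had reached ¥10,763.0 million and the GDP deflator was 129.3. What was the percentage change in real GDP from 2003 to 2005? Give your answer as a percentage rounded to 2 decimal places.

-8.19%

Deflate each year: 2003 → 8640.6/0.953 = 9066.74; 2005 → 10763.0/1.293 = 8324.05.
So real GDP changed by 8324.05/9066.74 − 1 = -0.0819, i.e. -8.19%.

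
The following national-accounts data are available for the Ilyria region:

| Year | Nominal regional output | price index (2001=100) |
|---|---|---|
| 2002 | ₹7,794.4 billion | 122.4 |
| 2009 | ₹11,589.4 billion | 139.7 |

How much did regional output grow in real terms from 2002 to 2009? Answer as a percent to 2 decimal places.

30.28%

Deflate each year: 2002 → 7794.4/1.224 = 6367.97; 2009 → 11589.4/1.397 = 8295.92.
So real regional output changed by 8295.92/6367.97 − 1 = 0.3028, i.e. 30.28%.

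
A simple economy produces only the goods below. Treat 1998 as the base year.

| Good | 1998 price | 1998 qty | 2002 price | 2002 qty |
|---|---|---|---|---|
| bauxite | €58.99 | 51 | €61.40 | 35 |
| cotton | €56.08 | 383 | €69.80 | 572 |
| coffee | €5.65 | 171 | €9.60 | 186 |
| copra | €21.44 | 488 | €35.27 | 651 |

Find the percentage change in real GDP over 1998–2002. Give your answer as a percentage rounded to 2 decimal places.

36.85%

Real GDP 1998 = Nominal GDP 1998 = 58.99·51 + 56.08·383 + 5.65·171 + 21.44·488 = 35916.00.
Real GDP 2002 (at 1998 prices) = 58.99·35 + 56.08·572 + 5.65·186 + 21.44·651 = 49150.75.
Real growth = 49150.75/35916.00 − 1 = 0.3685.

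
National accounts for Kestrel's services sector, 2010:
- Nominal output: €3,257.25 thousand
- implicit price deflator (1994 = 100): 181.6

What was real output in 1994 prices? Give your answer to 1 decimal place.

€1,793.6 thousand

Real output = Nominal / (implicit price deflator/100) = 3257.25 / 1.816 = 1793.64.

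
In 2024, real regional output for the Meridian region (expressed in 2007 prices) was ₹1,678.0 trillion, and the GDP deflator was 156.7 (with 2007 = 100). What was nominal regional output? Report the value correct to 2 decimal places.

₹2,629.43 trillion

Nominal regional output = Real × (GDP deflator/100) = 1678.0 × 1.567 = 2629.43.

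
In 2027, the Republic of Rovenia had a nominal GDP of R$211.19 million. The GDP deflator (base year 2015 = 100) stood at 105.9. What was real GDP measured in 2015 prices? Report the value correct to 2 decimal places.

Real GDP = Nominal / (GDP deflator/100) = 211.19 / 1.059 = 199.42.

R$199.42 million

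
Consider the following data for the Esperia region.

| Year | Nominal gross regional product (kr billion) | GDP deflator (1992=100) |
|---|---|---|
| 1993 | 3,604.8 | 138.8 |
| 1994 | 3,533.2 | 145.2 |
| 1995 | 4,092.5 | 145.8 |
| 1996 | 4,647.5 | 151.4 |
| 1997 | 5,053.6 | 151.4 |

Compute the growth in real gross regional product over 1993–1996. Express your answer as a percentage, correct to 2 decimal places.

18.20%

Real gross regional product 1993 = 3604.8/1.388 = 2597.12.
Real gross regional product 1996 = 4647.5/1.514 = 3069.68.
Change = 3069.68/2597.12 − 1 = 0.1820.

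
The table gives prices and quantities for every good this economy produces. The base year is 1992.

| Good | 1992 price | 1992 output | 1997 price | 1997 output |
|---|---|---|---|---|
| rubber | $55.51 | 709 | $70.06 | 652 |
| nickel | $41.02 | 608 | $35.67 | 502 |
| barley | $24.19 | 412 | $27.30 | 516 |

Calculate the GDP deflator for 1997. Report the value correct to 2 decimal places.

Nominal GDP 1997 = 70.06·652 + 35.67·502 + 27.30·516 = 77672.26.
Real GDP 1997 (at 1992 prices) = 55.51·652 + 41.02·502 + 24.19·516 = 69266.60.
Deflator = Nominal/Real × 100 = 77672.26/69266.60 × 100 = 112.135.

112.14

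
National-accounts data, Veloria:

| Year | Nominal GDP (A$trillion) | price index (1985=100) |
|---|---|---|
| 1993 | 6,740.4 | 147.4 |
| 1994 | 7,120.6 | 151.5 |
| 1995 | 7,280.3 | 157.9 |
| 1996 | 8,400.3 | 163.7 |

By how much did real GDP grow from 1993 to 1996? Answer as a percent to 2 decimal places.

12.22%

Real GDP 1993 = 6740.4/1.474 = 4572.86.
Real GDP 1996 = 8400.3/1.637 = 5131.52.
Change = 5131.52/4572.86 − 1 = 0.1222.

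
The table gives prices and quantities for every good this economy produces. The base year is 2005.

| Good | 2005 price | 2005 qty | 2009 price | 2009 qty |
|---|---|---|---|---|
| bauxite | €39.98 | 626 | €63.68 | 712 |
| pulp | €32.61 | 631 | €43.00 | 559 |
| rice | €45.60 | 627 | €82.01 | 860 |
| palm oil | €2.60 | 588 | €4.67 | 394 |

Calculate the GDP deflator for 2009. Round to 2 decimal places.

163.05

Nominal GDP 2009 = 63.68·712 + 43.00·559 + 82.01·860 + 4.67·394 = 141745.74.
Real GDP 2009 (at 2005 prices) = 39.98·712 + 32.61·559 + 45.60·860 + 2.60·394 = 86935.15.
Deflator = Nominal/Real × 100 = 141745.74/86935.15 × 100 = 163.048.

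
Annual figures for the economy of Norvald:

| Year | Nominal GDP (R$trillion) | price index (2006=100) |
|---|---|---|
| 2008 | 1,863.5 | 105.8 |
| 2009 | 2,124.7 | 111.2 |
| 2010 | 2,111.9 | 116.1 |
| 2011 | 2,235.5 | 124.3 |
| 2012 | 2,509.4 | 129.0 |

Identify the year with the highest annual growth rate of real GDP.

2009: real = 2124.7/1.112 = 1910.70; growth vs 2008 (1761.34) = 8.48%.
2010: real = 2111.9/1.161 = 1819.04; growth vs 2009 (1910.70) = -4.80%.
2011: real = 2235.5/1.243 = 1798.47; growth vs 2010 (1819.04) = -1.13%.
2012: real = 2509.4/1.290 = 1945.27; growth vs 2011 (1798.47) = 8.16%.

2009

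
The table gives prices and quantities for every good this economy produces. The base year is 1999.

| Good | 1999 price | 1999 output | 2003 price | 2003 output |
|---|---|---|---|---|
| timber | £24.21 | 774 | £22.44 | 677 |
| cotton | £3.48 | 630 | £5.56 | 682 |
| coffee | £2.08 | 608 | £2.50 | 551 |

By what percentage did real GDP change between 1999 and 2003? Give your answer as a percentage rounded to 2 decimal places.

Real GDP 1999 = Nominal GDP 1999 = 24.21·774 + 3.48·630 + 2.08·608 = 22195.58.
Real GDP 2003 (at 1999 prices) = 24.21·677 + 3.48·682 + 2.08·551 = 19909.61.
Real growth = 19909.61/22195.58 − 1 = -0.1030.

-10.30%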